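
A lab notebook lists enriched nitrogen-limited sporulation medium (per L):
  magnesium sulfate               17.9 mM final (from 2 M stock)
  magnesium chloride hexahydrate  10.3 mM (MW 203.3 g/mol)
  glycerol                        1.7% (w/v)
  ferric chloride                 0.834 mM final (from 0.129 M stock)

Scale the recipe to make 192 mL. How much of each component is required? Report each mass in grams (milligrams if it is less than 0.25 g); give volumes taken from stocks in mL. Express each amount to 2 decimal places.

magnesium sulfate 1.72 mL; magnesium chloride hexahydrate 0.40 g; glycerol 3.26 g; ferric chloride 1.24 mL

Scale factor relative to 1 L: 0.192.
magnesium sulfate: C1V1 = C2V2 → 17.9 mM × 192 mL ÷ 2000 mM = 1.72 mL
magnesium chloride hexahydrate: 10.3 mmol/L × 203.3 g/mol × 0.192 L ÷ 1000 = 0.40 g
glycerol: 1.7 g per 100 mL × 192 mL ÷ 100 = 3.26 g
ferric chloride: C1V1 = C2V2 → 0.834 mM × 192 mL ÷ 129 mM = 1.24 mL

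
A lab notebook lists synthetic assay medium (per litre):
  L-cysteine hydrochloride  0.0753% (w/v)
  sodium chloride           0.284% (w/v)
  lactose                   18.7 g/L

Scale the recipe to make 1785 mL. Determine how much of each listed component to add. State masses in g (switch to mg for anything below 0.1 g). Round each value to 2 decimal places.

L-cysteine hydrochloride 1.34 g; sodium chloride 5.07 g; lactose 33.38 g

Scale factor relative to 1 L: 1.785.
L-cysteine hydrochloride: 0.0753% w/v = 0.753 g/L → 0.753 × 1.785 L = 1.34 g
sodium chloride: 0.284% w/v = 2.84 g/L → 2.84 × 1.785 L = 5.07 g
lactose: 18.7 g/L × 1.785 L = 33.38 g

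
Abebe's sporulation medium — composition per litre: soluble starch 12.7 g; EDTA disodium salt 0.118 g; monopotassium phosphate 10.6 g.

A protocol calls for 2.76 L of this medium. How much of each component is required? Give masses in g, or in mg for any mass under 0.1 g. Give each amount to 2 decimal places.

soluble starch 35.05 g; EDTA disodium salt 0.33 g; monopotassium phosphate 29.26 g

Scale factor = 2760 mL / 1000 mL = 2.76.
soluble starch: 12.7 g × (2760 mL / 1000 mL) = 35.05 g
EDTA disodium salt: 0.118 g × (2760 mL / 1000 mL) = 0.33 g
monopotassium phosphate: 10.6 g × (2760 mL / 1000 mL) = 29.26 g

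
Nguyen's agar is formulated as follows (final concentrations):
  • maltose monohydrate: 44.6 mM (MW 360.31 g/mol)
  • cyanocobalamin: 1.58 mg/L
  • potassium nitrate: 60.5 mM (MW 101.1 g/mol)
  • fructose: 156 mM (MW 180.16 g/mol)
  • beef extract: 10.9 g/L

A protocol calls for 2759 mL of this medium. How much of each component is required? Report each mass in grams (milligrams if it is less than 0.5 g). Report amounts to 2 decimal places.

Target volume = 2759 mL = 2.759 L.
maltose monohydrate: 44.6 mmol/L × 360.31 g/mol × 2.759 L ÷ 1000 = 44.34 g
cyanocobalamin: 1.58 mg/L × 2.759 L = 4.36 mg
potassium nitrate: 60.5 mmol/L × 101.1 g/mol × 2.759 L ÷ 1000 = 16.88 g
fructose: 156 mmol/L × 180.16 g/mol × 2.759 L ÷ 1000 = 77.54 g
beef extract: 10.9 g/L × 2.759 L = 30.07 g

maltose monohydrate 44.34 g; cyanocobalamin 4.36 mg; potassium nitrate 16.88 g; fructose 77.54 g; beef extract 30.07 g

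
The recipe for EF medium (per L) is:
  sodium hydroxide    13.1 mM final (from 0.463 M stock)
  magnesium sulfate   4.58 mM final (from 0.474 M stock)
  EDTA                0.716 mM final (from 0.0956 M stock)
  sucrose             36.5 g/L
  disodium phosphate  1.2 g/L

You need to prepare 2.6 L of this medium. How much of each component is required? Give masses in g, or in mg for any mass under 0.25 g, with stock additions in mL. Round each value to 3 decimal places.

Working volume: 2.6 L.
sodium hydroxide: C1V1 = C2V2 → 13.1 mM × 2600 mL ÷ 463 mM = 73.564 mL
magnesium sulfate: V = C2·V2/C1 = 4.58 mM × 2600 mL ÷ 474 mM = 25.122 mL
EDTA: dilute stock: 0.716 mM × 2600 mL ÷ 95.6 mM = 19.473 mL
sucrose: 36.5 g/L × 2.6 L = 94.900 g
disodium phosphate: 1.2 g/L × 2.6 L = 3.120 g

sodium hydroxide 73.564 mL; magnesium sulfate 25.122 mL; EDTA 19.473 mL; sucrose 94.900 g; disodium phosphate 3.120 g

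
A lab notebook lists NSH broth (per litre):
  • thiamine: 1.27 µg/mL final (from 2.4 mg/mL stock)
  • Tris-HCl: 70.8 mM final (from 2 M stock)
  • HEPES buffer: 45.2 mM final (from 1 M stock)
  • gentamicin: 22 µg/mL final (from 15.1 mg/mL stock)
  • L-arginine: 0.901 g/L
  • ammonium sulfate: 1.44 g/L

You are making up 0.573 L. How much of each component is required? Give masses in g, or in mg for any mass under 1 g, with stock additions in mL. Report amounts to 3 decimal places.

Scale factor relative to 1 L: 0.573.
thiamine: C1V1 = C2V2 → 1.27 µg/mL × 573 mL ÷ 2400 µg/mL = 0.303 mL
Tris-HCl: V = C2·V2/C1 = 70.8 mM × 573 mL ÷ 2000 mM = 20.284 mL
HEPES buffer: C1V1 = C2V2 → 45.2 mM × 573 mL ÷ 1000 mM = 25.900 mL
gentamicin: V = C2·V2/C1 = 22 µg/mL × 573 mL ÷ 15100 µg/mL = 0.835 mL
L-arginine: 0.901 g/L × 0.573 L = 0.516273 g = 516.273 mg
ammonium sulfate: 1.44 g/L × 0.573 L = 0.82512 g = 825.120 mg

thiamine 0.303 mL; Tris-HCl 20.284 mL; HEPES buffer 25.900 mL; gentamicin 0.835 mL; L-arginine 516.273 mg; ammonium sulfate 825.120 mg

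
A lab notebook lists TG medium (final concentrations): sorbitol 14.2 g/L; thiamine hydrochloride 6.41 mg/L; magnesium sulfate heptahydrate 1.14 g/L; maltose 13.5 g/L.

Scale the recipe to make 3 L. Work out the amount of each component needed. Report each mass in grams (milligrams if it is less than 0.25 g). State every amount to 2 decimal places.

Working volume: 3 L.
sorbitol: 14.2 g/L × 3 L = 42.60 g
thiamine hydrochloride: 6.41 mg/L × 3 L = 19.23 mg
magnesium sulfate heptahydrate: 1.14 g/L × 3 L = 3.42 g
maltose: 13.5 g/L × 3 L = 40.50 g

sorbitol 42.60 g; thiamine hydrochloride 19.23 mg; magnesium sulfate heptahydrate 3.42 g; maltose 40.50 g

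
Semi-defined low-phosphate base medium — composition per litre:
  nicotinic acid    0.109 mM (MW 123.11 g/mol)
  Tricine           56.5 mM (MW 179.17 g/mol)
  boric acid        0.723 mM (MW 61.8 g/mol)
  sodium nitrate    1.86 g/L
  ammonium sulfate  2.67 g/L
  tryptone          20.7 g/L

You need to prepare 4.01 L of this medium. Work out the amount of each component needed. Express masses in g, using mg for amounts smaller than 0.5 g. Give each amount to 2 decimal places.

Scale factor relative to 1 L: 4.01.
nicotinic acid: 0.109 mmol/L × 123.11 mg/mmol × 4.01 L = 53.81 mg
Tricine: 56.5 mmol/L × 179.17 g/mol × 4.01 L ÷ 1000 = 40.59 g
boric acid: 0.723 mmol/L × 61.8 mg/mmol × 4.01 L = 179.17 mg
sodium nitrate: 1.86 g/L × 4.01 L = 7.46 g
ammonium sulfate: 2.67 g/L × 4.01 L = 10.71 g
tryptone: 20.7 g/L × 4.01 L = 83.01 g

nicotinic acid 53.81 mg; Tricine 40.59 g; boric acid 179.17 mg; sodium nitrate 7.46 g; ammonium sulfate 10.71 g; tryptone 83.01 g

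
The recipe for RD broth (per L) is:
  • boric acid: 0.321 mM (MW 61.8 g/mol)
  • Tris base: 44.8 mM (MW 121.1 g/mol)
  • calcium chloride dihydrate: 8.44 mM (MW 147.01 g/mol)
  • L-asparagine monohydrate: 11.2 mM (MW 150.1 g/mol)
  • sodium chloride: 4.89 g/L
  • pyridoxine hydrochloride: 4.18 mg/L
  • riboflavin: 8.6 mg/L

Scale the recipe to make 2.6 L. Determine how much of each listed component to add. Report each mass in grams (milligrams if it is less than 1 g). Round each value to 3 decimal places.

Scale factor relative to 1 L: 2.6.
boric acid: 0.321 mmol/L × 61.8 mg/mmol × 2.6 L = 51.578 mg
Tris base: 44.8 mmol/L × 121.1 g/mol × 2.6 L ÷ 1000 = 14.106 g
calcium chloride dihydrate: 8.44 mmol/L × 147.01 g/mol × 2.6 L ÷ 1000 = 3.226 g
L-asparagine monohydrate: 11.2 mmol/L × 150.1 g/mol × 2.6 L ÷ 1000 = 4.371 g
sodium chloride: 4.89 g/L × 2.6 L = 12.714 g
pyridoxine hydrochloride: 4.18 mg/L × 2.6 L = 10.868 mg
riboflavin: 8.6 mg/L × 2.6 L = 22.360 mg

boric acid 51.578 mg; Tris base 14.106 g; calcium chloride dihydrate 3.226 g; L-asparagine monohydrate 4.371 g; sodium chloride 12.714 g; pyridoxine hydrochloride 10.868 mg; riboflavin 22.360 mg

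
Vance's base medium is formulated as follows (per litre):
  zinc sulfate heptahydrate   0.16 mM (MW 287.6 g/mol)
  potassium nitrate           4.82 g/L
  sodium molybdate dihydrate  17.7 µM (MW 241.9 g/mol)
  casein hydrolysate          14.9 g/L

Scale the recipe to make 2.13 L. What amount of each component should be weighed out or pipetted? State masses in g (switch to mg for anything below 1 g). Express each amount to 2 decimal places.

Scale factor relative to 1 L: 2.13.
zinc sulfate heptahydrate: 0.16 mmol/L × 287.6 mg/mmol × 2.13 L = 98.01 mg
potassium nitrate: 4.82 g/L × 2.13 L = 10.27 g
sodium molybdate dihydrate: 17.7 µmol/L × 241.9 g/mol × 2.13 L ÷ 1000 = 9.12 mg
casein hydrolysate: 14.9 g/L × 2.13 L = 31.74 g

zinc sulfate heptahydrate 98.01 mg; potassium nitrate 10.27 g; sodium molybdate dihydrate 9.12 mg; casein hydrolysate 31.74 g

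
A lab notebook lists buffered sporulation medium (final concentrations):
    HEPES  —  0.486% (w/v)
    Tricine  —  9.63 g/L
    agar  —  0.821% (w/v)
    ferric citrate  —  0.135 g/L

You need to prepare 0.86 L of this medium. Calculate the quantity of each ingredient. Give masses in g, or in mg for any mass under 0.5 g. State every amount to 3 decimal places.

HEPES 4.180 g; Tricine 8.282 g; agar 7.061 g; ferric citrate 116.100 mg

Working volume: 0.86 L.
HEPES: 0.486 g per 100 mL × 860 mL ÷ 100 = 4.180 g
Tricine: 9.63 g/L × 0.86 L = 8.282 g
agar: 0.821% w/v = 8.21 g/L → 8.21 × 0.86 L = 7.061 g
ferric citrate: 0.135 g/L × 0.86 L = 0.1161 g = 116.100 mg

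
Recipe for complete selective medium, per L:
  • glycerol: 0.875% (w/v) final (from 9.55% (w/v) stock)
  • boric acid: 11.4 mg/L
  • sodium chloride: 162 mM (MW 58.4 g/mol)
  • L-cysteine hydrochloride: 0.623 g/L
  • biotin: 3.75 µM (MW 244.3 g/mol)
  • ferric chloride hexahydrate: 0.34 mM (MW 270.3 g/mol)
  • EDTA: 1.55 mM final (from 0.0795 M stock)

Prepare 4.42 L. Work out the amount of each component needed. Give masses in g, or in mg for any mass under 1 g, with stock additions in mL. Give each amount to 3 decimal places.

glycerol 404.974 mL; boric acid 50.388 mg; sodium chloride 41.817 g; L-cysteine hydrochloride 2.754 g; biotin 4.049 mg; ferric chloride hexahydrate 406.207 mg; EDTA 86.176 mL

Scale factor relative to 1 L: 4.42.
glycerol: V = C2·V2/C1 = 0.875% ÷ 9.55% × 4420 mL = 404.974 mL
boric acid: 11.4 mg/L × 4.42 L = 50.388 mg
sodium chloride: 162 mmol/L × 58.4 g/mol × 4.42 L ÷ 1000 = 41.817 g
L-cysteine hydrochloride: 0.623 g/L × 4.42 L = 2.754 g
biotin: 3.75 µmol/L × 244.3 g/mol × 4.42 L ÷ 1000 = 4.049 mg
ferric chloride hexahydrate: 0.34 mmol/L × 270.3 mg/mmol × 4.42 L = 406.207 mg
EDTA: C1V1 = C2V2 → 1.55 mM × 4420 mL ÷ 79.5 mM = 86.176 mL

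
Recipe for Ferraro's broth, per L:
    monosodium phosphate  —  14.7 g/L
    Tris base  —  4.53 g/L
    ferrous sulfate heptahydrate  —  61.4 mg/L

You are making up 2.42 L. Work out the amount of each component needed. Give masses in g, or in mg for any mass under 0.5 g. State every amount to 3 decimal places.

monosodium phosphate 35.574 g; Tris base 10.963 g; ferrous sulfate heptahydrate 148.588 mg

Working volume: 2.42 L.
monosodium phosphate: 14.7 g/L × 2.42 L = 35.574 g
Tris base: 4.53 g/L × 2.42 L = 10.963 g
ferrous sulfate heptahydrate: 61.4 mg/L × 2.42 L = 148.588 mg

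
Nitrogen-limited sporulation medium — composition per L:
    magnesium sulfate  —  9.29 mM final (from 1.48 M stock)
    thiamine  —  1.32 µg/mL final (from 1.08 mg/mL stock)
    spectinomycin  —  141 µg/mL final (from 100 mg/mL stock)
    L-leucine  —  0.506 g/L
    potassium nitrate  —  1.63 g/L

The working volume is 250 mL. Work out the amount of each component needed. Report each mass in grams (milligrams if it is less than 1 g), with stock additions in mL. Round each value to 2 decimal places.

magnesium sulfate 1.57 mL; thiamine 0.31 mL; spectinomycin 0.35 mL; L-leucine 126.50 mg; potassium nitrate 407.50 mg

Scale factor relative to 1 L: 0.25.
magnesium sulfate: V = C2·V2/C1 = 9.29 mM × 250 mL ÷ 1480 mM = 1.57 mL
thiamine: dilute stock: 1.32 µg/mL × 250 mL ÷ 1080 µg/mL = 0.31 mL
spectinomycin: dilute stock: 141 µg/mL × 250 mL ÷ 100000 µg/mL = 0.35 mL
L-leucine: 0.506 g/L × 0.25 L = 0.1265 g = 126.50 mg
potassium nitrate: 1.63 g/L × 0.25 L = 0.4075 g = 407.50 mg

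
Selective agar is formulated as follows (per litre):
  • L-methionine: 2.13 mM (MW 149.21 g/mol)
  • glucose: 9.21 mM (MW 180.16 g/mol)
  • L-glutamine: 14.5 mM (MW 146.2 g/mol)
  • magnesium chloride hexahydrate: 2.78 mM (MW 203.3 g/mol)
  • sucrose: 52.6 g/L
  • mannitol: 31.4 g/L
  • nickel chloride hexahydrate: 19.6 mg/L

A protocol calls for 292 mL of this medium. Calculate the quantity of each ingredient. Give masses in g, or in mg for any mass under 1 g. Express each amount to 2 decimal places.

L-methionine 92.80 mg; glucose 484.51 mg; L-glutamine 619.01 mg; magnesium chloride hexahydrate 165.03 mg; sucrose 15.36 g; mannitol 9.17 g; nickel chloride hexahydrate 5.72 mg

Working volume: 292 mL = 0.292 L.
L-methionine: 2.13 mmol/L × 149.21 mg/mmol × 0.292 L = 92.80 mg
glucose: 9.21 mmol/L × 180.16 mg/mmol × 0.292 L = 484.51 mg
L-glutamine: 14.5 mmol/L × 146.2 mg/mmol × 0.292 L = 619.01 mg
magnesium chloride hexahydrate: 2.78 mmol/L × 203.3 mg/mmol × 0.292 L = 165.03 mg
sucrose: 52.6 g/L × 0.292 L = 15.36 g
mannitol: 31.4 g/L × 0.292 L = 9.17 g
nickel chloride hexahydrate: 19.6 mg/L × 0.292 L = 5.72 mg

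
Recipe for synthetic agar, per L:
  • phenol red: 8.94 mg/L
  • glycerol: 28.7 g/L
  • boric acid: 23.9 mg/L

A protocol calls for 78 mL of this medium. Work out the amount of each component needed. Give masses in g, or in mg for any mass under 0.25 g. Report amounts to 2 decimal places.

Target volume = 78 mL = 0.078 L.
phenol red: 8.94 mg/L × 0.078 L = 0.70 mg
glycerol: 28.7 g/L × 0.078 L = 2.24 g
boric acid: 23.9 mg/L × 0.078 L = 1.86 mg

phenol red 0.70 mg; glycerol 2.24 g; boric acid 1.86 mg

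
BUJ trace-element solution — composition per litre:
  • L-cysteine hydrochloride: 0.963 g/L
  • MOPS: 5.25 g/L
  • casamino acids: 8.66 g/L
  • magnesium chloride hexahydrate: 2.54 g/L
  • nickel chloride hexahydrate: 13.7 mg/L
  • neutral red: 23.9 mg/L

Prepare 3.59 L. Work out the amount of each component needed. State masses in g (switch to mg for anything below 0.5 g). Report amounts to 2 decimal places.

L-cysteine hydrochloride 3.46 g; MOPS 18.85 g; casamino acids 31.09 g; magnesium chloride hexahydrate 9.12 g; nickel chloride hexahydrate 49.18 mg; neutral red 85.80 mg

Scale factor relative to 1 L: 3.59.
L-cysteine hydrochloride: 0.963 g/L × 3.59 L = 3.46 g
MOPS: 5.25 g/L × 3.59 L = 18.85 g
casamino acids: 8.66 g/L × 3.59 L = 31.09 g
magnesium chloride hexahydrate: 2.54 g/L × 3.59 L = 9.12 g
nickel chloride hexahydrate: 13.7 mg/L × 3.59 L = 49.18 mg
neutral red: 23.9 mg/L × 3.59 L = 85.80 mg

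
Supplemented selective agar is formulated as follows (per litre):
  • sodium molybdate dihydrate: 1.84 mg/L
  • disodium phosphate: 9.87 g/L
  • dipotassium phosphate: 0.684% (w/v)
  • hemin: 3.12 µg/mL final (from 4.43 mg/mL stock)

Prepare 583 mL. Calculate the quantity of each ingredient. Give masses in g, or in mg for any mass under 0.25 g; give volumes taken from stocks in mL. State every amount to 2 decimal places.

Target volume = 583 mL = 0.583 L.
sodium molybdate dihydrate: 1.84 mg/L × 0.583 L = 1.07 mg
disodium phosphate: 9.87 g/L × 0.583 L = 5.75 g
dipotassium phosphate: 0.684 g per 100 mL × 583 mL ÷ 100 = 3.99 g
hemin: C1V1 = C2V2 → 3.12 µg/mL × 583 mL ÷ 4430 µg/mL = 0.41 mL

sodium molybdate dihydrate 1.07 mg; disodium phosphate 5.75 g; dipotassium phosphate 3.99 g; hemin 0.41 mL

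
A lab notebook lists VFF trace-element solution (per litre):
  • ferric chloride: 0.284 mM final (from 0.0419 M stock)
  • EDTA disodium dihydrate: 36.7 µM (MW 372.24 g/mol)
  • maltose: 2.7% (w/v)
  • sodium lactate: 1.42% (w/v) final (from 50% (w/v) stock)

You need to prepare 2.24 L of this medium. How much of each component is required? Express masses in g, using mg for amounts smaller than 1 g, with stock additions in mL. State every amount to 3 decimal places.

Scale factor relative to 1 L: 2.24.
ferric chloride: V = C2·V2/C1 = 0.284 mM × 2240 mL ÷ 41.9 mM = 15.183 mL
EDTA disodium dihydrate: 36.7 µmol/L × 372.24 g/mol × 2.24 L ÷ 1000 = 30.601 mg
maltose: 2.7 g per 100 mL × 2240 mL ÷ 100 = 60.480 g
sodium lactate: dilute stock: 1.42% ÷ 50% × 2240 mL = 63.616 mL

ferric chloride 15.183 mL; EDTA disodium dihydrate 30.601 mg; maltose 60.480 g; sodium lactate 63.616 mL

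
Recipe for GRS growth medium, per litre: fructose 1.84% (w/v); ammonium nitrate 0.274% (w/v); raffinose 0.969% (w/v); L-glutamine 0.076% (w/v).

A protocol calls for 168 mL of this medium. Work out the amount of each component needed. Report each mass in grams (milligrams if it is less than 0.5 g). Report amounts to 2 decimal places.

Target volume = 168 mL = 0.168 L.
fructose: 1.84% w/v = 18.4 g/L → 18.4 × 0.168 L = 3.09 g
ammonium nitrate: 0.274 g per 100 mL × 168 mL ÷ 100 = 0.46032 g = 460.32 mg
raffinose: 0.969 g per 100 mL × 168 mL ÷ 100 = 1.63 g
L-glutamine: 0.076% w/v = 0.76 g/L → 0.76 × 0.168 L = 0.12768 g = 127.68 mg

fructose 3.09 g; ammonium nitrate 460.32 mg; raffinose 1.63 g; L-glutamine 127.68 mg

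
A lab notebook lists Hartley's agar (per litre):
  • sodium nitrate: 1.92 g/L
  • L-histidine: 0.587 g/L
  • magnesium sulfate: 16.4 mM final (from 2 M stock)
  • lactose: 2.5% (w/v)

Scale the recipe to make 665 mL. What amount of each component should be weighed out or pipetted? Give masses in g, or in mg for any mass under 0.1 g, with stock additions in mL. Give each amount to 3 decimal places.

Target volume = 665 mL = 0.665 L.
sodium nitrate: 1.92 g/L × 0.665 L = 1.277 g
L-histidine: 0.587 g/L × 0.665 L = 0.390 g
magnesium sulfate: dilute stock: 16.4 mM × 665 mL ÷ 2000 mM = 5.453 mL
lactose: 2.5 g per 100 mL × 665 mL ÷ 100 = 16.625 g

sodium nitrate 1.277 g; L-histidine 0.390 g; magnesium sulfate 5.453 mL; lactose 16.625 g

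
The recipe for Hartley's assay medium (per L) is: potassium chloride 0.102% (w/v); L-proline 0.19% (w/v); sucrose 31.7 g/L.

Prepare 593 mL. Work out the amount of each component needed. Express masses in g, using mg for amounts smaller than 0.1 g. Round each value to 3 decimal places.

potassium chloride 0.605 g; L-proline 1.127 g; sucrose 18.798 g

Target volume = 593 mL = 0.593 L.
potassium chloride: 0.102% w/v = 1.02 g/L → 1.02 × 0.593 L = 0.605 g
L-proline: 0.19 g per 100 mL × 593 mL ÷ 100 = 1.127 g
sucrose: 31.7 g/L × 0.593 L = 18.798 g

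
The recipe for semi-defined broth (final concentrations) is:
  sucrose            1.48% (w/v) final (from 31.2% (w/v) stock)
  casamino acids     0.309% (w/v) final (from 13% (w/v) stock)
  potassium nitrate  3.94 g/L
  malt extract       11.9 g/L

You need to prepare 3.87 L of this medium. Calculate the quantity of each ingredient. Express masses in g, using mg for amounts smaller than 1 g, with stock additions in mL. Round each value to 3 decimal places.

sucrose 183.577 mL; casamino acids 91.987 mL; potassium nitrate 15.248 g; malt extract 46.053 g

Scale factor relative to 1 L: 3.87.
sucrose: dilute stock: 1.48% ÷ 31.2% × 3870 mL = 183.577 mL
casamino acids: C1V1 = C2V2 → 0.309% ÷ 13% × 3870 mL = 91.987 mL
potassium nitrate: 3.94 g/L × 3.87 L = 15.248 g
malt extract: 11.9 g/L × 3.87 L = 46.053 g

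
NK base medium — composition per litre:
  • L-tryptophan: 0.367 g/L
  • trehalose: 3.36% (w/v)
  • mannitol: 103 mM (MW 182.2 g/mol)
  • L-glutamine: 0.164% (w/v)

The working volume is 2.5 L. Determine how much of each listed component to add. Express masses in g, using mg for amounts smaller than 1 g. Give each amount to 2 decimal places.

Working volume: 2.5 L.
L-tryptophan: 0.367 g/L × 2.5 L = 0.9175 g = 917.50 mg
trehalose: 3.36% w/v = 33.6 g/L → 33.6 × 2.5 L = 84.00 g
mannitol: 103 mmol/L × 182.2 g/mol × 2.5 L ÷ 1000 = 46.92 g
L-glutamine: 0.164% w/v = 1.64 g/L → 1.64 × 2.5 L = 4.10 g

L-tryptophan 917.50 mg; trehalose 84.00 g; mannitol 46.92 g; L-glutamine 4.10 g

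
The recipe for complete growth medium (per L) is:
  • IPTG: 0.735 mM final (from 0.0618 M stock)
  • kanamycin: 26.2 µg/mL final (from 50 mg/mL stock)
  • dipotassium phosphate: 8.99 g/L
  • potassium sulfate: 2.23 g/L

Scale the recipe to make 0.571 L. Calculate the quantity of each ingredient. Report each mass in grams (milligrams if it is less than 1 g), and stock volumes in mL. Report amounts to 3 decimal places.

IPTG 6.791 mL; kanamycin 0.299 mL; dipotassium phosphate 5.133 g; potassium sulfate 1.273 g

Working volume: 0.571 L.
IPTG: V = C2·V2/C1 = 0.735 mM × 571 mL ÷ 61.8 mM = 6.791 mL
kanamycin: C1V1 = C2V2 → 26.2 µg/mL × 571 mL ÷ 50000 µg/mL = 0.299 mL
dipotassium phosphate: 8.99 g/L × 0.571 L = 5.133 g
potassium sulfate: 2.23 g/L × 0.571 L = 1.273 g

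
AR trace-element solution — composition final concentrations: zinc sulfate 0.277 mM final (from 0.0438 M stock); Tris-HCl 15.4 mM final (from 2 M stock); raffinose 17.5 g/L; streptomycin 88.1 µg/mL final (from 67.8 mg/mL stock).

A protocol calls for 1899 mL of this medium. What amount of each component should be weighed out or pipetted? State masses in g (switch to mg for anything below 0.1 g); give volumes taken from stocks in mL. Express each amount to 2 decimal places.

Working volume: 1899 mL = 1.899 L.
zinc sulfate: V = C2·V2/C1 = 0.277 mM × 1899 mL ÷ 43.8 mM = 12.01 mL
Tris-HCl: C1V1 = C2V2 → 15.4 mM × 1899 mL ÷ 2000 mM = 14.62 mL
raffinose: 17.5 g/L × 1.899 L = 33.23 g
streptomycin: V = C2·V2/C1 = 88.1 µg/mL × 1899 mL ÷ 67800 µg/mL = 2.47 mL

zinc sulfate 12.01 mL; Tris-HCl 14.62 mL; raffinose 33.23 g; streptomycin 2.47 mL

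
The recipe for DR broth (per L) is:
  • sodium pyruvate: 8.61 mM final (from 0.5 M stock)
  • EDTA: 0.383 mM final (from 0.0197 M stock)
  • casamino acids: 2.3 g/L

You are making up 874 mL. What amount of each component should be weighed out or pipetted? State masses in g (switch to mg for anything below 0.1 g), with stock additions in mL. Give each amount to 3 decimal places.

Target volume = 874 mL = 0.874 L.
sodium pyruvate: dilute stock: 8.61 mM × 874 mL ÷ 500 mM = 15.050 mL
EDTA: dilute stock: 0.383 mM × 874 mL ÷ 19.7 mM = 16.992 mL
casamino acids: 2.3 g/L × 0.874 L = 2.010 g

sodium pyruvate 15.050 mL; EDTA 16.992 mL; casamino acids 2.010 g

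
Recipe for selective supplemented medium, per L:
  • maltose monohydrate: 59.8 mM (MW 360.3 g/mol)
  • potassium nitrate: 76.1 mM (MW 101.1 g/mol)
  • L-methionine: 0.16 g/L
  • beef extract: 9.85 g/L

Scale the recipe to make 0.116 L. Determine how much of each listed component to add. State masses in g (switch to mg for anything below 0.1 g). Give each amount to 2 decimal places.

Working volume: 0.116 L.
maltose monohydrate: 59.8 mmol/L × 360.3 g/mol × 0.116 L ÷ 1000 = 2.50 g
potassium nitrate: 76.1 mmol/L × 101.1 g/mol × 0.116 L ÷ 1000 = 0.89 g
L-methionine: 0.16 g/L × 0.116 L = 0.01856 g = 18.56 mg
beef extract: 9.85 g/L × 0.116 L = 1.14 g

maltose monohydrate 2.50 g; potassium nitrate 0.89 g; L-methionine 18.56 mg; beef extract 1.14 g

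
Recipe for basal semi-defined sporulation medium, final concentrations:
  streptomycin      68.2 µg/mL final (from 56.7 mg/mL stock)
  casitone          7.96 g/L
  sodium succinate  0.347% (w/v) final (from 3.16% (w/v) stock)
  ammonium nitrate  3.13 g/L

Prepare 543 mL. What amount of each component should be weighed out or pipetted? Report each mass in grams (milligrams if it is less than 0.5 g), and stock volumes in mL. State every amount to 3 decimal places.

streptomycin 0.653 mL; casitone 4.322 g; sodium succinate 59.627 mL; ammonium nitrate 1.700 g

Target volume = 543 mL = 0.543 L.
streptomycin: C1V1 = C2V2 → 68.2 µg/mL × 543 mL ÷ 56700 µg/mL = 0.653 mL
casitone: 7.96 g/L × 0.543 L = 4.322 g
sodium succinate: dilute stock: 0.347% ÷ 3.16% × 543 mL = 59.627 mL
ammonium nitrate: 3.13 g/L × 0.543 L = 1.700 g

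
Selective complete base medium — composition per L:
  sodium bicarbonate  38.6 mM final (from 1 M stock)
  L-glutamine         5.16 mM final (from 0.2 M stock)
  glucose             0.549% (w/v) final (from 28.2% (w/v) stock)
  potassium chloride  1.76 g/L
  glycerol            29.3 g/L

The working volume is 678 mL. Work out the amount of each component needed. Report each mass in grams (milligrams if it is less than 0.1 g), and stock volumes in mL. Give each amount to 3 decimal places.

Target volume = 678 mL = 0.678 L.
sodium bicarbonate: V = C2·V2/C1 = 38.6 mM × 678 mL ÷ 1000 mM = 26.171 mL
L-glutamine: C1V1 = C2V2 → 5.16 mM × 678 mL ÷ 200 mM = 17.492 mL
glucose: dilute stock: 0.549% ÷ 28.2% × 678 mL = 13.199 mL
potassium chloride: 1.76 g/L × 0.678 L = 1.193 g
glycerol: 29.3 g/L × 0.678 L = 19.865 g

sodium bicarbonate 26.171 mL; L-glutamine 17.492 mL; glucose 13.199 mL; potassium chloride 1.193 g; glycerol 19.865 g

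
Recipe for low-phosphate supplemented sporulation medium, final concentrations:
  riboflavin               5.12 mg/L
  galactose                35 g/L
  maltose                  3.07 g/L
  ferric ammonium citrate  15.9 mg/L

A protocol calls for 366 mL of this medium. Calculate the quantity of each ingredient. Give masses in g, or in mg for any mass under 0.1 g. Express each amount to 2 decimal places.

riboflavin 1.87 mg; galactose 12.81 g; maltose 1.12 g; ferric ammonium citrate 5.82 mg

Target volume = 366 mL = 0.366 L.
riboflavin: 5.12 mg/L × 0.366 L = 1.87 mg
galactose: 35 g/L × 0.366 L = 12.81 g
maltose: 3.07 g/L × 0.366 L = 1.12 g
ferric ammonium citrate: 15.9 mg/L × 0.366 L = 5.82 mg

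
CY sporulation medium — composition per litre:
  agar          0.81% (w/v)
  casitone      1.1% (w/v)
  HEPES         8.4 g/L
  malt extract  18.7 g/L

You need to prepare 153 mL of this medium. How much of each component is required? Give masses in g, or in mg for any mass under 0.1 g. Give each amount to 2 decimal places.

Target volume = 153 mL = 0.153 L.
agar: 0.81% w/v = 8.1 g/L → 8.1 × 0.153 L = 1.24 g
casitone: 1.1 g per 100 mL × 153 mL ÷ 100 = 1.68 g
HEPES: 8.4 g/L × 0.153 L = 1.29 g
malt extract: 18.7 g/L × 0.153 L = 2.86 g

agar 1.24 g; casitone 1.68 g; HEPES 1.29 g; malt extract 2.86 g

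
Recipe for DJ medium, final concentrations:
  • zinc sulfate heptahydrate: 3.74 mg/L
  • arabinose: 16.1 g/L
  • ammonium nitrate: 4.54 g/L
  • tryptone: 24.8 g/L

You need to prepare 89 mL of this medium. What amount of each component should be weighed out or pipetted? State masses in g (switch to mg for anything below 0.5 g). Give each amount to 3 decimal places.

Working volume: 89 mL = 0.089 L.
zinc sulfate heptahydrate: 3.74 mg/L × 0.089 L = 0.333 mg
arabinose: 16.1 g/L × 0.089 L = 1.433 g
ammonium nitrate: 4.54 g/L × 0.089 L = 0.40406 g = 404.060 mg
tryptone: 24.8 g/L × 0.089 L = 2.207 g

zinc sulfate heptahydrate 0.333 mg; arabinose 1.433 g; ammonium nitrate 404.060 mg; tryptone 2.207 g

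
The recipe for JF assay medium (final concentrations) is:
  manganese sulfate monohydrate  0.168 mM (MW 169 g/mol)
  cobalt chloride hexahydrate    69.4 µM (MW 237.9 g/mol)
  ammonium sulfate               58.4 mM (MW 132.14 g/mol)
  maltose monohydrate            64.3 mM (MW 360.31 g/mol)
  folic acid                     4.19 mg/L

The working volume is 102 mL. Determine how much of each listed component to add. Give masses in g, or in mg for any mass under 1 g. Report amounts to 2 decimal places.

Target volume = 102 mL = 0.102 L.
manganese sulfate monohydrate: 0.168 mmol/L × 169 mg/mmol × 0.102 L = 2.90 mg
cobalt chloride hexahydrate: 69.4 µmol/L × 237.9 g/mol × 0.102 L ÷ 1000 = 1.68 mg
ammonium sulfate: 58.4 mmol/L × 132.14 mg/mmol × 0.102 L = 787.13 mg
maltose monohydrate: 64.3 mmol/L × 360.31 g/mol × 0.102 L ÷ 1000 = 2.36 g
folic acid: 4.19 mg/L × 0.102 L = 0.43 mg

manganese sulfate monohydrate 2.90 mg; cobalt chloride hexahydrate 1.68 mg; ammonium sulfate 787.13 mg; maltose monohydrate 2.36 g; folic acid 0.43 mg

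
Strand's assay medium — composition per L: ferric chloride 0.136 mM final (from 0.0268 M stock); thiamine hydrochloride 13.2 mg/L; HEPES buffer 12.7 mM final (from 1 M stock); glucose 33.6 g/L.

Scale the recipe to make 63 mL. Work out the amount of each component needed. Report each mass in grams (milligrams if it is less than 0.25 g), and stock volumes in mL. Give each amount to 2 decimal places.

ferric chloride 0.32 mL; thiamine hydrochloride 0.83 mg; HEPES buffer 0.80 mL; glucose 2.12 g

Scale factor relative to 1 L: 0.063.
ferric chloride: dilute stock: 0.136 mM × 63 mL ÷ 26.8 mM = 0.32 mL
thiamine hydrochloride: 13.2 mg/L × 0.063 L = 0.83 mg
HEPES buffer: C1V1 = C2V2 → 12.7 mM × 63 mL ÷ 1000 mM = 0.80 mL
glucose: 33.6 g/L × 0.063 L = 2.12 g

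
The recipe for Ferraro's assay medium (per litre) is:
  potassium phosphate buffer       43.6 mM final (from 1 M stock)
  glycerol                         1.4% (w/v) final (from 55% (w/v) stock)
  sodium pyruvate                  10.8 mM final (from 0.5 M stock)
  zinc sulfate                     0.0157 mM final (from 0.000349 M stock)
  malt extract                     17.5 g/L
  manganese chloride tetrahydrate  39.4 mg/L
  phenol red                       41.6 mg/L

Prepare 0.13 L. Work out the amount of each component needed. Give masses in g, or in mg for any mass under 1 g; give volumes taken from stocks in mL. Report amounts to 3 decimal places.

potassium phosphate buffer 5.668 mL; glycerol 3.309 mL; sodium pyruvate 2.808 mL; zinc sulfate 5.848 mL; malt extract 2.275 g; manganese chloride tetrahydrate 5.122 mg; phenol red 5.408 mg

Working volume: 0.13 L.
potassium phosphate buffer: dilute stock: 43.6 mM × 130 mL ÷ 1000 mM = 5.668 mL
glycerol: dilute stock: 1.4% ÷ 55% × 130 mL = 3.309 mL
sodium pyruvate: V = C2·V2/C1 = 10.8 mM × 130 mL ÷ 500 mM = 2.808 mL
zinc sulfate: dilute stock: 0.0157 mM × 130 mL ÷ 0.349 mM = 5.848 mL
malt extract: 17.5 g/L × 0.13 L = 2.275 g
manganese chloride tetrahydrate: 39.4 mg/L × 0.13 L = 5.122 mg
phenol red: 41.6 mg/L × 0.13 L = 5.408 mg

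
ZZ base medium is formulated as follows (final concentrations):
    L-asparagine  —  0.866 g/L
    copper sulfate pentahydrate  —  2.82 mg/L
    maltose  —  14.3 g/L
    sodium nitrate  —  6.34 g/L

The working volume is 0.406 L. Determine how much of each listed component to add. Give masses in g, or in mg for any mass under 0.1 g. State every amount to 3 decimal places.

L-asparagine 0.352 g; copper sulfate pentahydrate 1.145 mg; maltose 5.806 g; sodium nitrate 2.574 g

Scale factor relative to 1 L: 0.406.
L-asparagine: 0.866 g/L × 0.406 L = 0.352 g
copper sulfate pentahydrate: 2.82 mg/L × 0.406 L = 1.145 mg
maltose: 14.3 g/L × 0.406 L = 5.806 g
sodium nitrate: 6.34 g/L × 0.406 L = 2.574 g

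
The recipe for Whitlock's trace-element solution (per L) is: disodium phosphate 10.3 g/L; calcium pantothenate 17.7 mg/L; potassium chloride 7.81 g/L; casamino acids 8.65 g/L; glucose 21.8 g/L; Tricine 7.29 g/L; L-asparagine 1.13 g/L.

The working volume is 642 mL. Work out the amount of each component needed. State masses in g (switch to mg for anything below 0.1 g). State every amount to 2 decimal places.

disodium phosphate 6.61 g; calcium pantothenate 11.36 mg; potassium chloride 5.01 g; casamino acids 5.55 g; glucose 14.00 g; Tricine 4.68 g; L-asparagine 0.73 g

Working volume: 642 mL = 0.642 L.
disodium phosphate: 10.3 g/L × 0.642 L = 6.61 g
calcium pantothenate: 17.7 mg/L × 0.642 L = 11.36 mg
potassium chloride: 7.81 g/L × 0.642 L = 5.01 g
casamino acids: 8.65 g/L × 0.642 L = 5.55 g
glucose: 21.8 g/L × 0.642 L = 14.00 g
Tricine: 7.29 g/L × 0.642 L = 4.68 g
L-asparagine: 1.13 g/L × 0.642 L = 0.73 g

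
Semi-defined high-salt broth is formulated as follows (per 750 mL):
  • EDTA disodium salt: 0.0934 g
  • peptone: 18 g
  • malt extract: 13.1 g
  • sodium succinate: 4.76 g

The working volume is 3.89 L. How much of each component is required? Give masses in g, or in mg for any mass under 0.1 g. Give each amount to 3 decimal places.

Scale factor = 3890 mL / 750 mL = 5.18667.
EDTA disodium salt: 0.0934 g × (3890 mL / 750 mL) = 0.484 g
peptone: 18 g × (3890 mL / 750 mL) = 93.360 g
malt extract: 13.1 g × (3890 mL / 750 mL) = 67.945 g
sodium succinate: 4.76 g × (3890 mL / 750 mL) = 24.689 g

EDTA disodium salt 0.484 g; peptone 93.360 g; malt extract 67.945 g; sodium succinate 24.689 g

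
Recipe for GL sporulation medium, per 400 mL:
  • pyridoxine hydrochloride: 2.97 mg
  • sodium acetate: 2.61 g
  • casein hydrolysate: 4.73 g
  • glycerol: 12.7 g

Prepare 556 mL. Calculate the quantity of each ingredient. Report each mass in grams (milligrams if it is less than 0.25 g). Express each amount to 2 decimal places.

pyridoxine hydrochloride 4.13 mg; sodium acetate 3.63 g; casein hydrolysate 6.57 g; glycerol 17.65 g

Scale factor = 556 mL / 400 mL = 1.39.
pyridoxine hydrochloride: 2.97 mg × (556 mL / 400 mL) = 4.13 mg
sodium acetate: 2.61 g × (556 mL / 400 mL) = 3.63 g
casein hydrolysate: 4.73 g × (556 mL / 400 mL) = 6.57 g
glycerol: 12.7 g × (556 mL / 400 mL) = 17.65 g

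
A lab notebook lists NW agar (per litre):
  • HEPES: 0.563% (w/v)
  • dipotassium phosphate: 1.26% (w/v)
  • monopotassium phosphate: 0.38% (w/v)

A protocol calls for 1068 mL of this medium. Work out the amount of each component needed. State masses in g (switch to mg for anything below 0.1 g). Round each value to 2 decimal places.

Scale factor relative to 1 L: 1.068.
HEPES: 0.563 g per 100 mL × 1068 mL ÷ 100 = 6.01 g
dipotassium phosphate: 1.26 g per 100 mL × 1068 mL ÷ 100 = 13.46 g
monopotassium phosphate: 0.38 g per 100 mL × 1068 mL ÷ 100 = 4.06 g

HEPES 6.01 g; dipotassium phosphate 13.46 g; monopotassium phosphate 4.06 g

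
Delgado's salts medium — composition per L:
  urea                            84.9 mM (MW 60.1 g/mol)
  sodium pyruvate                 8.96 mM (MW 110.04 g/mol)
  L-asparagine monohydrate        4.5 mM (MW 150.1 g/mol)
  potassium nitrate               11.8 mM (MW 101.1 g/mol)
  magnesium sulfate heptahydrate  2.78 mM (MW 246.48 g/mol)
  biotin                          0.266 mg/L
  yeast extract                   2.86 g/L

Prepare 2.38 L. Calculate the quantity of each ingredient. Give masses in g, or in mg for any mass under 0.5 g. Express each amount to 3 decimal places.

urea 12.144 g; sodium pyruvate 2.347 g; L-asparagine monohydrate 1.608 g; potassium nitrate 2.839 g; magnesium sulfate heptahydrate 1.631 g; biotin 0.633 mg; yeast extract 6.807 g

Working volume: 2.38 L.
urea: 84.9 mmol/L × 60.1 g/mol × 2.38 L ÷ 1000 = 12.144 g
sodium pyruvate: 8.96 mmol/L × 110.04 g/mol × 2.38 L ÷ 1000 = 2.347 g
L-asparagine monohydrate: 4.5 mmol/L × 150.1 g/mol × 2.38 L ÷ 1000 = 1.608 g
potassium nitrate: 11.8 mmol/L × 101.1 g/mol × 2.38 L ÷ 1000 = 2.839 g
magnesium sulfate heptahydrate: 2.78 mmol/L × 246.48 g/mol × 2.38 L ÷ 1000 = 1.631 g
biotin: 0.266 mg/L × 2.38 L = 0.633 mg
yeast extract: 2.86 g/L × 2.38 L = 6.807 g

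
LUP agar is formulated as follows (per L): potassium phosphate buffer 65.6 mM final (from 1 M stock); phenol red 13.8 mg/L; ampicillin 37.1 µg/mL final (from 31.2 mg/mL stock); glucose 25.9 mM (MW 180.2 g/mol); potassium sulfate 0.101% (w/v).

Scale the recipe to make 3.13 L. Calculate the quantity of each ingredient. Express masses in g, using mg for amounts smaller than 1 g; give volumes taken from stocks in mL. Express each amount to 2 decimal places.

potassium phosphate buffer 205.33 mL; phenol red 43.19 mg; ampicillin 3.72 mL; glucose 14.61 g; potassium sulfate 3.16 g

Working volume: 3.13 L.
potassium phosphate buffer: dilute stock: 65.6 mM × 3130 mL ÷ 1000 mM = 205.33 mL
phenol red: 13.8 mg/L × 3.13 L = 43.19 mg
ampicillin: dilute stock: 37.1 µg/mL × 3130 mL ÷ 31200 µg/mL = 3.72 mL
glucose: 25.9 mmol/L × 180.2 g/mol × 3.13 L ÷ 1000 = 14.61 g
potassium sulfate: 0.101 g per 100 mL × 3130 mL ÷ 100 = 3.16 g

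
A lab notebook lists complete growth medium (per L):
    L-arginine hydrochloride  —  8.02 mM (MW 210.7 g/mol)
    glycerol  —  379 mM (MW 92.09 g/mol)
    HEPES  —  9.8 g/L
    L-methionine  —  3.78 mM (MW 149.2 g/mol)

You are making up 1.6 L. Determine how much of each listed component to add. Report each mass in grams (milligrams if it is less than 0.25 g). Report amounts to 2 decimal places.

L-arginine hydrochloride 2.70 g; glycerol 55.84 g; HEPES 15.68 g; L-methionine 0.90 g

Scale factor relative to 1 L: 1.6.
L-arginine hydrochloride: 8.02 mmol/L × 210.7 g/mol × 1.6 L ÷ 1000 = 2.70 g
glycerol: 379 mmol/L × 92.09 g/mol × 1.6 L ÷ 1000 = 55.84 g
HEPES: 9.8 g/L × 1.6 L = 15.68 g
L-methionine: 3.78 mmol/L × 149.2 g/mol × 1.6 L ÷ 1000 = 0.90 g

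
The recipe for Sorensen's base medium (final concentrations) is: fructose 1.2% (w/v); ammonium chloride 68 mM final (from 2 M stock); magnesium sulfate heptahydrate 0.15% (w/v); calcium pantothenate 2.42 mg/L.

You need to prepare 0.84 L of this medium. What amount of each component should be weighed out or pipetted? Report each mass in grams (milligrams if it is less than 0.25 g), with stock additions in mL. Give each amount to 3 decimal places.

fructose 10.080 g; ammonium chloride 28.560 mL; magnesium sulfate heptahydrate 1.260 g; calcium pantothenate 2.033 mg

Working volume: 0.84 L.
fructose: 1.2 g per 100 mL × 840 mL ÷ 100 = 10.080 g
ammonium chloride: C1V1 = C2V2 → 68 mM × 840 mL ÷ 2000 mM = 28.560 mL
magnesium sulfate heptahydrate: 0.15% w/v = 1.5 g/L → 1.5 × 0.84 L = 1.260 g
calcium pantothenate: 2.42 mg/L × 0.84 L = 2.033 mg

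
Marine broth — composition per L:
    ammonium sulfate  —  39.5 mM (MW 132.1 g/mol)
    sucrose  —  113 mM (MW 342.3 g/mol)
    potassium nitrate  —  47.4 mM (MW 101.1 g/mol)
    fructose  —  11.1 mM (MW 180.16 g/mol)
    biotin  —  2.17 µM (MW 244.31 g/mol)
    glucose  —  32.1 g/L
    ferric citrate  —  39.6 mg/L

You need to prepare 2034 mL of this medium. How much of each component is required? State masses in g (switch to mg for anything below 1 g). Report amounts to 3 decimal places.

Working volume: 2034 mL = 2.034 L.
ammonium sulfate: 39.5 mmol/L × 132.1 g/mol × 2.034 L ÷ 1000 = 10.613 g
sucrose: 113 mmol/L × 342.3 g/mol × 2.034 L ÷ 1000 = 78.675 g
potassium nitrate: 47.4 mmol/L × 101.1 g/mol × 2.034 L ÷ 1000 = 9.747 g
fructose: 11.1 mmol/L × 180.16 g/mol × 2.034 L ÷ 1000 = 4.068 g
biotin: 2.17 µmol/L × 244.31 g/mol × 2.034 L ÷ 1000 = 1.078 mg
glucose: 32.1 g/L × 2.034 L = 65.291 g
ferric citrate: 39.6 mg/L × 2.034 L = 80.546 mg

ammonium sulfate 10.613 g; sucrose 78.675 g; potassium nitrate 9.747 g; fructose 4.068 g; biotin 1.078 mg; glucose 65.291 g; ferric citrate 80.546 mg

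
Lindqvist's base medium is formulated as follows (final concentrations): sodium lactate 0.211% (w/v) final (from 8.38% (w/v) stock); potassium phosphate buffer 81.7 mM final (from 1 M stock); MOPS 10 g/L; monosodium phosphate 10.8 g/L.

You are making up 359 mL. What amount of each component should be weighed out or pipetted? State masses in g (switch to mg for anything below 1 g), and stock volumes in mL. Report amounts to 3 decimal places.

sodium lactate 9.039 mL; potassium phosphate buffer 29.330 mL; MOPS 3.590 g; monosodium phosphate 3.877 g

Target volume = 359 mL = 0.359 L.
sodium lactate: dilute stock: 0.211% ÷ 8.38% × 359 mL = 9.039 mL
potassium phosphate buffer: C1V1 = C2V2 → 81.7 mM × 359 mL ÷ 1000 mM = 29.330 mL
MOPS: 10 g/L × 0.359 L = 3.590 g
monosodium phosphate: 10.8 g/L × 0.359 L = 3.877 g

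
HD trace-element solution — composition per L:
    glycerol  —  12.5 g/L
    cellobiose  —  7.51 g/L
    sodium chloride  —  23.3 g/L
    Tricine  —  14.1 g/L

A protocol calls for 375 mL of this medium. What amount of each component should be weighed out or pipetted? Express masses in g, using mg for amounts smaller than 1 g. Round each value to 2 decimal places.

glycerol 4.69 g; cellobiose 2.82 g; sodium chloride 8.74 g; Tricine 5.29 g

Scale factor relative to 1 L: 0.375.
glycerol: 12.5 g/L × 0.375 L = 4.69 g
cellobiose: 7.51 g/L × 0.375 L = 2.82 g
sodium chloride: 23.3 g/L × 0.375 L = 8.74 g
Tricine: 14.1 g/L × 0.375 L = 5.29 g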